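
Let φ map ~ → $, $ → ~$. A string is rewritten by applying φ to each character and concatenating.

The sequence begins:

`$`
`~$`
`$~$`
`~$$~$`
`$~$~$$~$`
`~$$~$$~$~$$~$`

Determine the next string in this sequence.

φ(~$$~$$~$~$$~$) expands symbol-by-symbol to $ ~$ ~$ $ ~$ ~$ $ ~$ $ ~$ ~$ $ ~$; joining the 13 pieces gives the next term.

$~$~$$~$~$$~$$~$~$$~$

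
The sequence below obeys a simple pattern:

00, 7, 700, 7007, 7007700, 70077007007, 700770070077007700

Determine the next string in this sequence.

This is a Fibonacci-style word recurrence s(k) = s(k−1)·s(k−2): e.g. 7·00 = 700.
The next term joins 700770070077007700 and 70077007007.

70077007007700770070077007007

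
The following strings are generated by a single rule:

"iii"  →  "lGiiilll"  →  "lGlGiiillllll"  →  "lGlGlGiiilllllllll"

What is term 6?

lGlGlGlGlGiiilllllllllllllll

Every step adds lG to the front and lll to the end of the previous string.
From lGlGlGiiilllllllll, 2 further steps: lGlGlGiiilllllllll → lGlGlGlGiiillllllllllll → (answer).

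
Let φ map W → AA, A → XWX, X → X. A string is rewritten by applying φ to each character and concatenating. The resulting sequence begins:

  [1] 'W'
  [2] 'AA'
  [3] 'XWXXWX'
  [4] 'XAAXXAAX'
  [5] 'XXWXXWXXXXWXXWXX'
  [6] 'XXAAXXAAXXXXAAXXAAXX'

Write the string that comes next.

Rewriting the 20 symbols of XXAAXXAAXXXXAAXXAAXX one by one yields X X XWX XWX X X XWX XWX X X X X XWX XWX X X XWX XWX X X; concatenated:

XXXWXXWXXXXWXXWXXXXXXWXXWXXXXWXXWXXX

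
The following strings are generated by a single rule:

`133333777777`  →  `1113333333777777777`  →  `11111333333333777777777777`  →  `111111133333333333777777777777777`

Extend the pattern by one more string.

1111111113333333333333777777777777777777

Each string has the form 1^{2n-1} 3^{2n+3} 7^{3n+3} (n = 1, 2, …).
For the next term, n = 5, so the run lengths are 9, 13, 18.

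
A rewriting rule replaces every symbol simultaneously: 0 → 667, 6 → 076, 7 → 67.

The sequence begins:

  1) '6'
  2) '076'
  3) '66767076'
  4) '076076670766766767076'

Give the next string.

Replace each of the 21 characters of 076076670766766767076 in place — 667 67 076 667 67 076 076 67 667 67 076 076 67 076 076 67 076 67 667 67 076 — and concatenate.

6676707666767076076676676707607667076076670766766767076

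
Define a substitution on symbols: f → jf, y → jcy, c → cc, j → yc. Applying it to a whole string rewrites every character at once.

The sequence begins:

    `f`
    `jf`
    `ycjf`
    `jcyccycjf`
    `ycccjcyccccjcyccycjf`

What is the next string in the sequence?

Replace each of the 20 characters of ycccjcyccccjcyccycjf in place — jcy cc cc cc yc cc jcy cc cc cc cc yc cc jcy cc cc jcy cc yc jf — and concatenate.

jcyccccccycccjcyccccccccycccjcyccccjcyccycjf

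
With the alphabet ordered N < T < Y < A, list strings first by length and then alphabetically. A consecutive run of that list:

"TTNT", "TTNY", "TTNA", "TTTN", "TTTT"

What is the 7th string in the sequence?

TTTA

Stepping forward 2 times from TTTT: TTTT → TTTY, then the target.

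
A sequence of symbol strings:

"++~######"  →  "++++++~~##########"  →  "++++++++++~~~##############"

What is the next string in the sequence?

Reading off run lengths: + runs 2, 6, 10; ~ runs 1, 2, 3; # runs 6, 10, 14 — each is linear in n (n = 1, 2, …).
At n = 4 the blocks have lengths 14, 4, 18.

++++++++++++++~~~~##################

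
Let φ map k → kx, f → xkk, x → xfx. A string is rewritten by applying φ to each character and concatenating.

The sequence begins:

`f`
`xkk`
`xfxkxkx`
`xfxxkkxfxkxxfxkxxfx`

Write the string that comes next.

Rewriting the 19 symbols of xfxxkkxfxkxxfxkxxfx one by one yields xfx xkk xfx xfx kx kx xfx xkk xfx kx xfx xfx xkk xfx kx xfx xfx xkk xfx; concatenated:

xfxxkkxfxxfxkxkxxfxxkkxfxkxxfxxfxxkkxfxkxxfxxfxxkkxfx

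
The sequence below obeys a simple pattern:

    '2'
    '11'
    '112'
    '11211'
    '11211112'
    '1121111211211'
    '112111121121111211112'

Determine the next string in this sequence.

1121111211211112111121121111211211

Each term (from the third on) is the previous term followed by the one before it: term 3 = 11·2 = 112.
The next term joins 112111121121111211112 and 1121111211211.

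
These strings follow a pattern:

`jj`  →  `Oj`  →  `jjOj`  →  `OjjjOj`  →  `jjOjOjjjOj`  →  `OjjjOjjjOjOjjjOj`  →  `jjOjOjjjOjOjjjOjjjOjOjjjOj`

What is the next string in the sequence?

From term 3 onward, concatenate the second-to-last term with the last: jj·Oj = jjOj, Oj·jjOj = OjjjOj, …
The next term joins OjjjOjjjOjOjjjOj and jjOjOjjjOjOjjjOjjjOjOjjjOj.

OjjjOjjjOjOjjjOjjjOjOjjjOjOjjjOjjjOjOjjjOj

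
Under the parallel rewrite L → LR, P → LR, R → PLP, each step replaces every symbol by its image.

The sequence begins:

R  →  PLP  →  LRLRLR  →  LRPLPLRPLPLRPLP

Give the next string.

LRPLPLRLRLRLRPLPLRLRLRLRPLPLRLRLR

Applying the rule to each of the 15 symbols of LRPLPLRPLPLRPLP gives the pieces LR PLP LR LR LR LR PLP LR LR LR LR PLP LR LR LR, which concatenate to the answer.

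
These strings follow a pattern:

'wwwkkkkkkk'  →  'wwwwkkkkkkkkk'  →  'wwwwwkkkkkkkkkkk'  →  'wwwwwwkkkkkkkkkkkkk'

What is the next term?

wwwwwwwkkkkkkkkkkkkkkk

Term n consists of n w's, followed by 2n+1 k's, where the shown terms are n = 3, 4, 5, 6.
At n = 7 the blocks have lengths 7, 15.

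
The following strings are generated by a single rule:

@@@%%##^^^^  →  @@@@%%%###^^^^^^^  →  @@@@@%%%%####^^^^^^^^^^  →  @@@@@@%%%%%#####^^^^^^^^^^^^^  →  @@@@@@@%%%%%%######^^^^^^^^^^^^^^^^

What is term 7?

@@@@@@@@@%%%%%%%%########^^^^^^^^^^^^^^^^^^^^^^

Each string has the form @^{n+2} %^{n+1} #^{n+1} ^^{3n+1} (n = 1, 2, …).
Setting n = 7 gives 9, 8, 8, 22 characters in each block.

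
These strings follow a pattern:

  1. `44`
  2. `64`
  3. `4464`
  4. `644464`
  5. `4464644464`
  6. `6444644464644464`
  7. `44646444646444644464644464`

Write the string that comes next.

From term 3 onward, concatenate the second-to-last term with the last: 44·64 = 4464, 64·4464 = 644464, …
Continuing: 6444644464644464 · 44646444646444644464644464 gives term 8.

644464446464446444646444646444644464644464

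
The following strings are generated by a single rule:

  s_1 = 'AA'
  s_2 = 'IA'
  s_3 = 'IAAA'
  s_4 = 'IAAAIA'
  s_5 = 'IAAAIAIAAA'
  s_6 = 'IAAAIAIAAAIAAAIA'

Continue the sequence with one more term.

This is a Fibonacci-style word recurrence s(k) = s(k−1)·s(k−2): e.g. IA·AA = IAAA.
So term 7 is IAAAIAIAAAIAAAIA·IAAAIAIAAA.

IAAAIAIAAAIAAAIAIAAAIAIAAA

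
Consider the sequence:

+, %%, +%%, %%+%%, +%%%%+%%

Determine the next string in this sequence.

%%+%%+%%%%+%%

This is a Fibonacci-style word recurrence s(k) = s(k−2)·s(k−1): e.g. +·%% = +%%.
The next term joins %%+%% and +%%%%+%%.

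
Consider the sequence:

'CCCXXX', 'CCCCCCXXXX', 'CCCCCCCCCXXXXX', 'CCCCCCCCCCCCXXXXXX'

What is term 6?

Term n consists of 3n C's, followed by n+2 X's (n = 1, 2, …).
Setting n = 6 gives 18, 8 characters in each block.

CCCCCCCCCCCCCCCCCCXXXXXXXX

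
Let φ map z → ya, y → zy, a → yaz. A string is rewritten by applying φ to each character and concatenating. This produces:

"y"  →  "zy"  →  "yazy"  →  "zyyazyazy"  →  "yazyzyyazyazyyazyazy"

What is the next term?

Applying the rule to each of the 20 symbols of yazyzyyazyazyyazyazy gives the pieces zy yaz ya zy ya zy zy yaz ya zy yaz ya zy zy yaz ya zy yaz ya zy, which concatenate to the answer.

zyyazyazyyazyzyyazyazyyazyazyzyyazyazyyazyazy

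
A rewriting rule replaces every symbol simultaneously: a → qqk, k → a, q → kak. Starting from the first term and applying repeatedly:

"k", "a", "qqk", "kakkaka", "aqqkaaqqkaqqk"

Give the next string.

qqkkakkakaqqkqqkkakkakaqqkkakkaka

Applying the rule to each of the 13 symbols of aqqkaaqqkaqqk gives the pieces qqk kak kak a qqk qqk kak kak a qqk kak kak a, which concatenate to the answer.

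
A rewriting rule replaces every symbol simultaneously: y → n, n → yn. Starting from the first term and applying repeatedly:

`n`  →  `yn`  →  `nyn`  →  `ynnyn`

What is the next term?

nynynnyn

Apply φ to ynnyn symbol by symbol: y→n, n→yn, n→yn, y→n, n→yn; joined: n yn yn n yn.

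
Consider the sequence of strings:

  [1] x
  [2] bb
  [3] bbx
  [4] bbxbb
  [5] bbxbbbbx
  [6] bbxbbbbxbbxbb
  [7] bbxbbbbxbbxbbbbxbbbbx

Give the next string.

bbxbbbbxbbxbbbbxbbbbxbbxbbbbxbbxbb

This is a Fibonacci-style word recurrence s(k) = s(k−1)·s(k−2): e.g. bb·x = bbx.
So term 8 is bbxbbbbxbbxbbbbxbbbbx·bbxbbbbxbbxbb.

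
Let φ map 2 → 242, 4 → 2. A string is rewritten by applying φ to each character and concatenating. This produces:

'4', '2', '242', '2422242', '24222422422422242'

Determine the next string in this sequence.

24222422422422242242224224222422422422242

Applying the rule to each of the 17 symbols of 24222422422422242 gives the pieces 242 2 242 242 242 2 242 242 2 242 242 2 242 242 242 2 242, which concatenate to the answer.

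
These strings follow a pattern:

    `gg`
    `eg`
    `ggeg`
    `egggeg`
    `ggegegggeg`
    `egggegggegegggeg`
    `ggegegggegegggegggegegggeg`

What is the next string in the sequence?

egggegggegegggegggegegggegegggegggegegggeg

From term 3 onward, concatenate the second-to-last term with the last: gg·eg = ggeg, eg·ggeg = egggeg, …
Continuing: egggegggegegggeg · ggegegggegegggegggegegggeg gives term 8.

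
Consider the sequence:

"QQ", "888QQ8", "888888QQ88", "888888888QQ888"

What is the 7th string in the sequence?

Each term wraps the previous one in 888 on the left and 8 on the right.
From 888888888QQ888, 3 further steps: 888888888QQ888 → 888888888888QQ8888 → 888888888888888QQ88888 → (answer).

888888888888888888QQ888888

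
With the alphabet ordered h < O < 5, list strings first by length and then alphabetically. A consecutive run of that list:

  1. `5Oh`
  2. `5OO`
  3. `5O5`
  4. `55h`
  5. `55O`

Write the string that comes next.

Treat 55O as a base-3 numeral over the given alphabet and add one, carrying through any trailing 5's.

555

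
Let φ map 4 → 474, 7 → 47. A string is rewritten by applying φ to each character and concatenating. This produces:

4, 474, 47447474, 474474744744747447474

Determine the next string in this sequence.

Replace each of the 21 characters of 474474744744747447474 in place — 474 47 474 474 47 474 47 474 474 47 474 474 47 474 47 474 474 47 474 47 474 — and concatenate.

4744747447447474474744744747447447474474744744747447474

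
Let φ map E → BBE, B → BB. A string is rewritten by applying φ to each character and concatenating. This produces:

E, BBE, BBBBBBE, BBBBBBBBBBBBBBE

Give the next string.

BBBBBBBBBBBBBBBBBBBBBBBBBBBBBBE

Replace each of the 15 characters of BBBBBBBBBBBBBBE in place — BB BB BB BB BB BB BB BB BB BB BB BB BB BB BBE — and concatenate.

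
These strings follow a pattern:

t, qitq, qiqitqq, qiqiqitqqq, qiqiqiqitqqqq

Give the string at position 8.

qiqiqiqiqiqiqitqqqqqqq

Every step adds qi to the front and q to the end of the previous string.
From qiqiqiqitqqqq, 3 further steps: qiqiqiqitqqqq → qiqiqiqiqitqqqqq → qiqiqiqiqiqitqqqqqq → (answer).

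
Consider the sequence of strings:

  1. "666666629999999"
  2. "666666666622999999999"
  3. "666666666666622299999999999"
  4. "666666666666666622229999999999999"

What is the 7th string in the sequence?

Reading off run lengths: 6 runs 7, 10, 13, 16; 2 runs 1, 2, 3, 4; 9 runs 7, 9, 11, 13 — each is linear in n, where the shown terms are n = 2, 3, 4, 5.
For term 7, n = 8, so the run lengths are 25, 7, 19.

666666666666666666666666622222229999999999999999999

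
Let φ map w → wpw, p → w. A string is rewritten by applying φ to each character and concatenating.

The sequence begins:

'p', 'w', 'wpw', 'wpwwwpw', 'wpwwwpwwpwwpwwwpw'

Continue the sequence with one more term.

wpwwwpwwpwwpwwwpwwpwwwpwwpwwwpwwpwwpwwwpw

Applying the rule to each of the 17 symbols of wpwwwpwwpwwpwwwpw gives the pieces wpw w wpw wpw wpw w wpw wpw w wpw wpw w wpw wpw wpw w wpw, which concatenate to the answer.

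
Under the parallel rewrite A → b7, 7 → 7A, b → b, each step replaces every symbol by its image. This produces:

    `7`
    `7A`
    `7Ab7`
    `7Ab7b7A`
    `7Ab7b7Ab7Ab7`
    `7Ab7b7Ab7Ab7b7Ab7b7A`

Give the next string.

7Ab7b7Ab7Ab7b7Ab7b7Ab7Ab7b7Ab7Ab7

Applying the rule to each of the 20 symbols of 7Ab7b7Ab7Ab7b7Ab7b7A gives the pieces 7A b7 b 7A b 7A b7 b 7A b7 b 7A b 7A b7 b 7A b 7A b7, which concatenate to the answer.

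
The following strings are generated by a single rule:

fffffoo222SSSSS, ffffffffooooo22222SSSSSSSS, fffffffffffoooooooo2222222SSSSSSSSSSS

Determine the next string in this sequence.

Reading off run lengths: f runs 5, 8, 11; o runs 2, 5, 8; 2 runs 3, 5, 7; S runs 5, 8, 11 — each is linear in n (n = 1, 2, …).
For the next term, n = 4, so the run lengths are 14, 11, 9, 14.

ffffffffffffffooooooooooo222222222SSSSSSSSSSSSSS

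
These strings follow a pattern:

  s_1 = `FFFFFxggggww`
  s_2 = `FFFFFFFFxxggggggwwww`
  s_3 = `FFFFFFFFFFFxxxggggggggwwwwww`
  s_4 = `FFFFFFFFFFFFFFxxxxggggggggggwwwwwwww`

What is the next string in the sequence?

Each string has the form F^{3n-1} x^{n-1} g^{2n} w^{2n-2}, where the shown terms are n = 2, 3, 4, 5.
For the next term, n = 6, so the run lengths are 17, 5, 12, 10.

FFFFFFFFFFFFFFFFFxxxxxggggggggggggwwwwwwwwww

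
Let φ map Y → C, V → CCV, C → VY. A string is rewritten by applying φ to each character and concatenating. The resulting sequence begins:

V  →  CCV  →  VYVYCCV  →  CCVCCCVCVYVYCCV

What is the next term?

Replace each of the 15 characters of CCVCCCVCVYVYCCV in place — VY VY CCV VY VY VY CCV VY CCV C CCV C VY VY CCV — and concatenate.

VYVYCCVVYVYVYCCVVYCCVCCCVCVYVYCCV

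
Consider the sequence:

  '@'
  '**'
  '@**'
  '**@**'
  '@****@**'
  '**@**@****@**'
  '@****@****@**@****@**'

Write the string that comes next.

This is a Fibonacci-style word recurrence s(k) = s(k−2)·s(k−1): e.g. @·** = @**.
Continuing: **@**@****@** · @****@****@**@****@** gives term 8.

**@**@****@**@****@****@**@****@**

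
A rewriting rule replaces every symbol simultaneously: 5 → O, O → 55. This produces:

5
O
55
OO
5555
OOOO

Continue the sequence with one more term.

55555555

Apply φ to OOOO symbol by symbol: O→55, O→55, O→55, O→55; joined: 55 55 55 55.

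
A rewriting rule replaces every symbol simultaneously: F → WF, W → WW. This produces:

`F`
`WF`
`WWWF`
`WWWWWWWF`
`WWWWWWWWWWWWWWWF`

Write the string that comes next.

WWWWWWWWWWWWWWWWWWWWWWWWWWWWWWWF

Replace each of the 16 characters of WWWWWWWWWWWWWWWF in place — WW WW WW WW WW WW WW WW WW WW WW WW WW WW WW WF — and concatenate.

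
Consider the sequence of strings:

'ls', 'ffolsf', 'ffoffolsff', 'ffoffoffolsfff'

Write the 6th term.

ffoffoffoffoffolsfffff

Every step adds ffo to the front and f to the end of the previous string.
From ffoffoffolsfff, 2 further steps: ffoffoffolsfff → ffoffoffoffolsffff → (answer).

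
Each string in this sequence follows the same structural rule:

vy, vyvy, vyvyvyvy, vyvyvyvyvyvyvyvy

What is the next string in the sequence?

Every step duplicates the string.
One more doubling of vyvyvyvyvyvyvyvy gives the answer.

vyvyvyvyvyvyvyvyvyvyvyvyvyvyvyvy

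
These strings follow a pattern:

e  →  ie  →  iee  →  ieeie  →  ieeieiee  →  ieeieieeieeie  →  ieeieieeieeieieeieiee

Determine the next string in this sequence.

From term 3 onward, concatenate the last term with the second-to-last: ie·e = iee, iee·ie = ieeie, …
The next term joins ieeieieeieeieieeieiee and ieeieieeieeie.

ieeieieeieeieieeieieeieeieieeieeie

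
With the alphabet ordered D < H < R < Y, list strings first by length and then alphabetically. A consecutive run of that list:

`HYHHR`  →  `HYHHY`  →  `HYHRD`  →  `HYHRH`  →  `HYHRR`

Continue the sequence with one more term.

HYHRY

Find the rightmost character of HYHRR below Y, bump it to the next letter, and reset everything to its right to D.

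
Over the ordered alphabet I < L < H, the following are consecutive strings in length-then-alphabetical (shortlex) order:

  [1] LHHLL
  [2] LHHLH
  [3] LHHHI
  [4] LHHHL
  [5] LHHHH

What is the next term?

Treat LHHHH as a base-3 numeral over the given alphabet and add one, carrying through any trailing H's.

HIIII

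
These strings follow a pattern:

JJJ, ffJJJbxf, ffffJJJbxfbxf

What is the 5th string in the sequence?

ffffffffJJJbxfbxfbxfbxf

Every step adds ff to the front and bxf to the end of the previous string.
From ffffJJJbxfbxf, 2 further steps: ffffJJJbxfbxf → ffffffJJJbxfbxfbxf → (answer).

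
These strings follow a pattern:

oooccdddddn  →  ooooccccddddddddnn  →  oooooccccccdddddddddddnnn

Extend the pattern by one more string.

Each string has the form o^{n+2} c^{2n} d^{3n+2} n^{n} (n = 1, 2, …).
At n = 4 the blocks have lengths 6, 8, 14, 4.

ooooooccccccccddddddddddddddnnnn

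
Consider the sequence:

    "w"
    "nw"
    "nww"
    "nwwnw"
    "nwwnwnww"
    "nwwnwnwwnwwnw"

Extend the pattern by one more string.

Each term (from the third on) is the previous term followed by the one before it: term 3 = nw·w = nww.
So term 7 is nwwnwnwwnwwnw·nwwnwnww.

nwwnwnwwnwwnwnwwnwnww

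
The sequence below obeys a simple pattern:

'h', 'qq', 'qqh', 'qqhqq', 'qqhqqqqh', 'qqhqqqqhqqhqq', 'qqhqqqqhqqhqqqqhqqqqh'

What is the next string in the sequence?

qqhqqqqhqqhqqqqhqqqqhqqhqqqqhqqhqq

This is a Fibonacci-style word recurrence s(k) = s(k−1)·s(k−2): e.g. qq·h = qqh.
Continuing: qqhqqqqhqqhqqqqhqqqqh · qqhqqqqhqqhqq gives term 8.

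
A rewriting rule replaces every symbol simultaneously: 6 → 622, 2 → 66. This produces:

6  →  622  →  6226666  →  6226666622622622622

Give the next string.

φ(6226666622622622622) expands symbol-by-symbol to 622 66 66 622 622 622 622 622 66 66 622 66 66 622 66 66 622 66 66; joining the 19 pieces gives the next term.

62266666226226226226226666622666662266666226666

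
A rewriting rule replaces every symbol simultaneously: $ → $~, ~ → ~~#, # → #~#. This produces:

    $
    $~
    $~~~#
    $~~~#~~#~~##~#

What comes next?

Rewriting the 14 symbols of $~~~#~~#~~##~# one by one yields $~ ~~# ~~# ~~# #~# ~~# ~~# #~# ~~# ~~# #~# #~# ~~# #~#; concatenated:

$~~~#~~#~~##~#~~#~~##~#~~#~~##~##~#~~##~#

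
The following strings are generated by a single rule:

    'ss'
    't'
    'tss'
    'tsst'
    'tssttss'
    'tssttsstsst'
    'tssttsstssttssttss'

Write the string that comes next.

tssttsstssttssttsstssttsstsst

Each term (from the third on) is the previous term followed by the one before it: term 3 = t·ss = tss.
The next term joins tssttsstssttssttss and tssttsstsst.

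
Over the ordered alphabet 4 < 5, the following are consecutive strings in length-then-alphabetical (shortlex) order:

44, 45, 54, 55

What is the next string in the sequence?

444

After 55 the length-2 strings are exhausted; the first length-3 string is 3 copies of 4.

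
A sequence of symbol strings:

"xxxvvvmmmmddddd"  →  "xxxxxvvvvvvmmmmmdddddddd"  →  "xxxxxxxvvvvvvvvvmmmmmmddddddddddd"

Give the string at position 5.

xxxxxxxxxxxvvvvvvvvvvvvvvvmmmmmmmmddddddddddddddddd

Term n consists of 2n+1 x's, followed by 3n v's, followed by n+3 m's, followed by 3n+2 d's (n = 1, 2, …).
At n = 5 the blocks have lengths 11, 15, 8, 17.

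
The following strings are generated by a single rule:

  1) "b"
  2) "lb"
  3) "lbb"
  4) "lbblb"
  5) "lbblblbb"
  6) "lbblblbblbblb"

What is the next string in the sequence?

lbblblbblbblblbblblbb

This is a Fibonacci-style word recurrence s(k) = s(k−1)·s(k−2): e.g. lb·b = lbb.
Continuing: lbblblbblbblb · lbblblbb gives term 7.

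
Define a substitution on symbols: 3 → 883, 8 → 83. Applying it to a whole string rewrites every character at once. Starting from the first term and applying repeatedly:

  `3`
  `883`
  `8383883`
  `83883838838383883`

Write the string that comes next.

Applying the rule to each of the 17 symbols of 83883838838383883 gives the pieces 83 883 83 83 883 83 883 83 83 883 83 883 83 883 83 83 883, which concatenate to the answer.

83883838388383883838388383883838838383883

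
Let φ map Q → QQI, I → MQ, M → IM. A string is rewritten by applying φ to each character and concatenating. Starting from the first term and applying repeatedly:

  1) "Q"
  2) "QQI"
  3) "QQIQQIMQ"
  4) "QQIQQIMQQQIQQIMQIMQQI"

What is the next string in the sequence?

QQIQQIMQQQIQQIMQIMQQIQQIQQIMQQQIQQIMQIMQQIMQIMQQIQQIMQ

Replace each of the 21 characters of QQIQQIMQQQIQQIMQIMQQI in place — QQI QQI MQ QQI QQI MQ IM QQI QQI QQI MQ QQI QQI MQ IM QQI MQ IM QQI QQI MQ — and concatenate.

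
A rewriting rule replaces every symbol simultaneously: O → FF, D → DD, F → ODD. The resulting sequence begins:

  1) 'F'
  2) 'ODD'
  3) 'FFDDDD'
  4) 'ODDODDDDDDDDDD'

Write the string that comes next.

Rewriting the 14 symbols of ODDODDDDDDDDDD one by one yields FF DD DD FF DD DD DD DD DD DD DD DD DD DD; concatenated:

FFDDDDFFDDDDDDDDDDDDDDDDDDDD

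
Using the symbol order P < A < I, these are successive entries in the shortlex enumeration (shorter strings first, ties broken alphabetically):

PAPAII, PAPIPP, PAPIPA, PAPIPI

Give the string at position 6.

PAPIAA

Advancing 2 positions from PAPIPI through PAPIPI → PAPIAP reaches term 6.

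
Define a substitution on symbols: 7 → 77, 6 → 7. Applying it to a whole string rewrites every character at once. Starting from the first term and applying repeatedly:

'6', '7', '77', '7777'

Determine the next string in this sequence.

77777777

Expanding 7777: 7→77, 7→77, 7→77, 7→77. Concatenated: 77 77 77 77.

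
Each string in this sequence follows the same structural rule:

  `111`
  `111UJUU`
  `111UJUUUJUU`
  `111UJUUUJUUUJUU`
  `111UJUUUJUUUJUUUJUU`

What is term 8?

Every step adds UJUU to the end: s(k+1) = s(k)·UJUU.
From 111UJUUUJUUUJUUUJUU, 3 further steps: 111UJUUUJUUUJUUUJUU → 111UJUUUJUUUJUUUJUUUJUU → 111UJUUUJUUUJUUUJUUUJUUUJUU → (answer).

111UJUUUJUUUJUUUJUUUJUUUJUUUJUU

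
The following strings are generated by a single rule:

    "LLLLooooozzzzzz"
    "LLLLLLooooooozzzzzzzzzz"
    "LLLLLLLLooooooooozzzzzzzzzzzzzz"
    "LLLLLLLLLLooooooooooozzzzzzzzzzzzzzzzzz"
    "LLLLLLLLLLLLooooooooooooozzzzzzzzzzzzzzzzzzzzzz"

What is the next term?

Reading off run lengths: L runs 4, 6, 8, 10, 12; o runs 5, 7, 9, 11, 13; z runs 6, 10, 14, 18, 22 — each is linear in n (n = 1, 2, …).
For the next term, n = 6, so the run lengths are 14, 15, 26.

LLLLLLLLLLLLLLooooooooooooooozzzzzzzzzzzzzzzzzzzzzzzzzz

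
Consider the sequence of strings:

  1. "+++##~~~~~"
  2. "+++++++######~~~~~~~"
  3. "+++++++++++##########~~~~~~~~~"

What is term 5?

Term n consists of 4n-1 +'s, followed by 4n-2 #'s, followed by 2n+3 ~'s (n = 1, 2, …).
For term 5, n = 5, so the run lengths are 19, 18, 13.

+++++++++++++++++++##################~~~~~~~~~~~~~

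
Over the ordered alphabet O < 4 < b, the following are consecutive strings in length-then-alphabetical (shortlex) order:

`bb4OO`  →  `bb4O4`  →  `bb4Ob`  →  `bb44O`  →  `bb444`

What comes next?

bb44b

Find the rightmost character of bb444 below b, bump it to the next letter, and reset everything to its right to O.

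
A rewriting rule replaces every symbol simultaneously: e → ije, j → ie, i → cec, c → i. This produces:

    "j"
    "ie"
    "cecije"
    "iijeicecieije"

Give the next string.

Applying the rule to each of the 13 symbols of iijeicecieije gives the pieces cec cec ie ije cec i ije i cec ije cec ie ije, which concatenate to the answer.

ceccecieijececiijeicecijececieije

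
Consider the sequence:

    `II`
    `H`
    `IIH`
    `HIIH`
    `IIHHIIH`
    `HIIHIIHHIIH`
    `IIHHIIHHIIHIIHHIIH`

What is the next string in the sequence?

HIIHIIHHIIHIIHHIIHHIIHIIHHIIH

Each term (from the third on) is the two preceding terms concatenated in order: term 3 = II·H = IIH.
Continuing: HIIHIIHHIIH · IIHHIIHHIIHIIHHIIH gives term 8.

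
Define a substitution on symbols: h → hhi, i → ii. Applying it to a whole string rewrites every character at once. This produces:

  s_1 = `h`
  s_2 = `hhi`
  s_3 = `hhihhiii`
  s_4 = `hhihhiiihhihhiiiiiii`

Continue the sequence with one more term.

hhihhiiihhihhiiiiiiihhihhiiihhihhiiiiiiiiiiiiiii

Applying the rule to each of the 20 symbols of hhihhiiihhihhiiiiiii gives the pieces hhi hhi ii hhi hhi ii ii ii hhi hhi ii hhi hhi ii ii ii ii ii ii ii, which concatenate to the answer.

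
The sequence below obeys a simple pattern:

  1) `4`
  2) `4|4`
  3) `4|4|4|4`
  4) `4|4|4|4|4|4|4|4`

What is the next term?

Each string is two copies of the previous one joined by '|'.
So the next term is two copies of 4|4|4|4|4|4|4|4 with '|' between the halves.

4|4|4|4|4|4|4|4|4|4|4|4|4|4|4|4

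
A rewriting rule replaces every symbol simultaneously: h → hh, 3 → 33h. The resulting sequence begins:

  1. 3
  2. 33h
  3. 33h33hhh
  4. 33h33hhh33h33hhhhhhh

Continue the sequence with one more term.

Applying the rule to each of the 20 symbols of 33h33hhh33h33hhhhhhh gives the pieces 33h 33h hh 33h 33h hh hh hh 33h 33h hh 33h 33h hh hh hh hh hh hh hh, which concatenate to the answer.

33h33hhh33h33hhhhhhh33h33hhh33h33hhhhhhhhhhhhhhh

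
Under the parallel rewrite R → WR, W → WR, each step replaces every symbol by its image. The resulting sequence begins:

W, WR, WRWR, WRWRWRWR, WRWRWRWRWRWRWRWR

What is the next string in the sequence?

WRWRWRWRWRWRWRWRWRWRWRWRWRWRWRWR

φ(WRWRWRWRWRWRWRWR) expands symbol-by-symbol to WR WR WR WR WR WR WR WR WR WR WR WR WR WR WR WR; joining the 16 pieces gives the next term.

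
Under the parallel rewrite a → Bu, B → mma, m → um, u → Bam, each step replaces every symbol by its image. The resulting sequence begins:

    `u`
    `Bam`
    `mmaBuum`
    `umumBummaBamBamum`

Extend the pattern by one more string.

BamumBamummmaBamumumBummaBuummmaBuumBamum

Applying the rule to each of the 17 symbols of umumBummaBamBamum gives the pieces Bam um Bam um mma Bam um um Bu mma Bu um mma Bu um Bam um, which concatenate to the answer.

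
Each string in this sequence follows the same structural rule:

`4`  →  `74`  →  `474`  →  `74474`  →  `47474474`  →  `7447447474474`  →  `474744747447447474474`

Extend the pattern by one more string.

From term 3 onward, concatenate the second-to-last term with the last: 4·74 = 474, 74·474 = 74474, …
The next term joins 7447447474474 and 474744747447447474474.

7447447474474474744747447447474474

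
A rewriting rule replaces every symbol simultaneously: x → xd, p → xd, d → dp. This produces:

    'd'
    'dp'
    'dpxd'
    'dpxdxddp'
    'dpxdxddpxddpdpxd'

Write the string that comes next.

dpxdxddpxddpdpxdxddpdpxddpxdxddp

Replace each of the 16 characters of dpxdxddpxddpdpxd in place — dp xd xd dp xd dp dp xd xd dp dp xd dp xd xd dp — and concatenate.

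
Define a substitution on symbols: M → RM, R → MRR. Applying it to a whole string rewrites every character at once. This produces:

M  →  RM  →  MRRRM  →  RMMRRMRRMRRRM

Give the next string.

MRRRMRMMRRMRRRMMRRMRRRMMRRMRRMRRRM

Applying the rule to each of the 13 symbols of RMMRRMRRMRRRM gives the pieces MRR RM RM MRR MRR RM MRR MRR RM MRR MRR MRR RM, which concatenate to the answer.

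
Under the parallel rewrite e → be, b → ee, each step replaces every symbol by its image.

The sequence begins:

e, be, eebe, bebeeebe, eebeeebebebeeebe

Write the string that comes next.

Applying the rule to each of the 16 symbols of eebeeebebebeeebe gives the pieces be be ee be be be ee be ee be ee be be be ee be, which concatenate to the answer.

bebeeebebebeeebeeebeeebebebeeebe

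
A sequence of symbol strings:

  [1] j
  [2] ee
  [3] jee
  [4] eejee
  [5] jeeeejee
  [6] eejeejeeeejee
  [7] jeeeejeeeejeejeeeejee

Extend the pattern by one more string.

Each term (from the third on) is the two preceding terms concatenated in order: term 3 = j·ee = jee.
So term 8 is eejeejeeeejee·jeeeejeeeejeejeeeejee.

eejeejeeeejeejeeeejeeeejeejeeeejee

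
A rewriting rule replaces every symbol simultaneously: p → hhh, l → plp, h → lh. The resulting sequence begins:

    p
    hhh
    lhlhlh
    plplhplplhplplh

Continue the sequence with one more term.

hhhplphhhplplhhhhplphhhplplhhhhplphhhplplh

φ(plplhplplhplplh) expands symbol-by-symbol to hhh plp hhh plp lh hhh plp hhh plp lh hhh plp hhh plp lh; joining the 15 pieces gives the next term.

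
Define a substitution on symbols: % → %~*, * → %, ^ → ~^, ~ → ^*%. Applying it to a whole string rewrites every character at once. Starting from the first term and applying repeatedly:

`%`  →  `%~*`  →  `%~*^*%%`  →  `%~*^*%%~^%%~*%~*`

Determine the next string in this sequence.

%~*^*%%~^%%~*%~*^*%~^%~*%~*^*%%%~*^*%%

Replace each of the 16 characters of %~*^*%%~^%%~*%~* in place — %~* ^*% % ~^ % %~* %~* ^*% ~^ %~* %~* ^*% % %~* ^*% % — and concatenate.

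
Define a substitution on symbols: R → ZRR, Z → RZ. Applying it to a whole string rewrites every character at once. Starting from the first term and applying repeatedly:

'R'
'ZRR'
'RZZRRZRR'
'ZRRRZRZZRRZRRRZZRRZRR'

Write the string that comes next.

Replace each of the 21 characters of ZRRRZRZZRRZRRRZZRRZRR in place — RZ ZRR ZRR ZRR RZ ZRR RZ RZ ZRR ZRR RZ ZRR ZRR ZRR RZ RZ ZRR ZRR RZ ZRR ZRR — and concatenate.

RZZRRZRRZRRRZZRRRZRZZRRZRRRZZRRZRRZRRRZRZZRRZRRRZZRRZRR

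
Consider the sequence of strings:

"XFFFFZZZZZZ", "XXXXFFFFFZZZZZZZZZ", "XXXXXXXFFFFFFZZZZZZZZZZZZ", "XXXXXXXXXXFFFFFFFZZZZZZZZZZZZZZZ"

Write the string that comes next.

XXXXXXXXXXXXXFFFFFFFFZZZZZZZZZZZZZZZZZZ

The n-th term is 3n-2 X's then n+3 F's then 3n+3 Z's (n = 1, 2, …).
For the next term, n = 5, so the run lengths are 13, 8, 18.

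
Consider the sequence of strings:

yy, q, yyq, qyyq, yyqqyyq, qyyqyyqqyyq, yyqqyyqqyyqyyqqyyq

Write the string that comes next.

Each term (from the third on) is the two preceding terms concatenated in order: term 3 = yy·q = yyq.
So term 8 is qyyqyyqqyyq·yyqqyyqqyyqyyqqyyq.

qyyqyyqqyyqyyqqyyqqyyqyyqqyyq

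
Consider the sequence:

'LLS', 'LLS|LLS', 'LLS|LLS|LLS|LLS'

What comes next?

Every step duplicates the string with '|' between the halves.
Doubling LLS|LLS|LLS|LLS with '|' between the halves:

LLS|LLS|LLS|LLS|LLS|LLS|LLS|LLS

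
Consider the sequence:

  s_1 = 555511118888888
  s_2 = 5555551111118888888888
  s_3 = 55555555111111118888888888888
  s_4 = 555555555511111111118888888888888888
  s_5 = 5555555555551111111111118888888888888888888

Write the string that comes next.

Reading off run lengths: 5 runs 4, 6, 8, 10, 12; 1 runs 4, 6, 8, 10, 12; 8 runs 7, 10, 13, 16, 19 — each is linear in n, where the shown terms are n = 2, 3, 4, 5, 6.
At n = 7 the blocks have lengths 14, 14, 22.

55555555555555111111111111118888888888888888888888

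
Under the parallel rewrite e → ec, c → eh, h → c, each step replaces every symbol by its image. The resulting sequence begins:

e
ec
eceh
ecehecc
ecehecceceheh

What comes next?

ecehecceceheheceheccecc

Applying the rule to each of the 13 symbols of ecehecceceheh gives the pieces ec eh ec c ec eh eh ec eh ec c ec c, which concatenate to the answer.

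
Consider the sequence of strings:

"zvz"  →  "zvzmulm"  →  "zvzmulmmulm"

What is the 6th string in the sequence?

zvzmulmmulmmulmmulmmulm

Every step adds mulm to the end: s(k+1) = s(k)·mulm.
From zvzmulmmulm, 3 further steps: zvzmulmmulm → zvzmulmmulmmulm → zvzmulmmulmmulmmulm → (answer).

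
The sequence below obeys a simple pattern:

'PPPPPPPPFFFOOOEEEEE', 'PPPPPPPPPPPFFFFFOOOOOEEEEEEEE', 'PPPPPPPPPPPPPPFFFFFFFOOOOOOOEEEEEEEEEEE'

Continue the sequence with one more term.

PPPPPPPPPPPPPPPPPFFFFFFFFFOOOOOOOOOEEEEEEEEEEEEEE

The n-th term is 3n+2 P's then 2n-1 F's then 2n-1 O's then 3n-1 E's, where the shown terms are n = 2, 3, 4.
For the next term, n = 5, so the run lengths are 17, 9, 9, 14.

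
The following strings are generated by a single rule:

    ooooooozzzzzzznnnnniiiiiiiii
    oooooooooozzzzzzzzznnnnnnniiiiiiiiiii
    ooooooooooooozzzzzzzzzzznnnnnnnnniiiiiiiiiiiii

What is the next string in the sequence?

oooooooooooooooozzzzzzzzzzzzznnnnnnnnnnniiiiiiiiiiiiiii

The n-th term is 3n-2 o's then 2n+1 z's then 2n-1 n's then 2n+3 i's, where the shown terms are n = 3, 4, 5.
At n = 6 the blocks have lengths 16, 13, 11, 15.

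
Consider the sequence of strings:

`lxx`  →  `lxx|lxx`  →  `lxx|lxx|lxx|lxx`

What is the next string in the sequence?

s(k+1) = s(k)·|·s(k) — each term doubles the last with '|' between the halves.
One more doubling of lxx|lxx|lxx|lxx gives the answer.

lxx|lxx|lxx|lxx|lxx|lxx|lxx|lxx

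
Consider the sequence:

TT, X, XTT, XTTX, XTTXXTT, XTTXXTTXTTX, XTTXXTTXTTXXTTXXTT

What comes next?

From term 3 onward, concatenate the last term with the second-to-last: X·TT = XTT, XTT·X = XTTX, …
The next term joins XTTXXTTXTTXXTTXXTT and XTTXXTTXTTX.

XTTXXTTXTTXXTTXXTTXTTXXTTXTTX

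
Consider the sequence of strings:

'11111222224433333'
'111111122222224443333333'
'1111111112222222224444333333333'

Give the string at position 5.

The n-th term is 2n+1 1's then 2n+1 2's then n 4's then 2n+1 3's, where the shown terms are n = 2, 3, 4.
Setting n = 6 gives 13, 13, 6, 13 characters in each block.

111111111111122222222222224444443333333333333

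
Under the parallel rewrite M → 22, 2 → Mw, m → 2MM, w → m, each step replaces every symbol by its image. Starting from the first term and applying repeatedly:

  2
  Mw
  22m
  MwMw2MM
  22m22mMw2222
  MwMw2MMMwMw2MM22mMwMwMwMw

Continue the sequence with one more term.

22m22mMw222222m22mMw2222MwMw2MM22m22m22m22m

Replace each of the 25 characters of MwMw2MMMwMw2MM22mMwMwMwMw in place — 22 m 22 m Mw 22 22 22 m 22 m Mw 22 22 Mw Mw 2MM 22 m 22 m 22 m 22 m — and concatenate.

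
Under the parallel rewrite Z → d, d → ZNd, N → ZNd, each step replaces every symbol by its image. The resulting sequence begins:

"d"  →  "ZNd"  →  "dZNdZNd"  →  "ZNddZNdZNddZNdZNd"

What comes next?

Rewriting the 17 symbols of ZNddZNdZNddZNdZNd one by one yields d ZNd ZNd ZNd d ZNd ZNd d ZNd ZNd ZNd d ZNd ZNd d ZNd ZNd; concatenated:

dZNdZNdZNddZNdZNddZNdZNdZNddZNdZNddZNdZNd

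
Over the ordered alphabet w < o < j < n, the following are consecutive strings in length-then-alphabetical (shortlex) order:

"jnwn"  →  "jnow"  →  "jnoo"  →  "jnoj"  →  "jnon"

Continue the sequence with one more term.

jnjw

The successor of jnon increments the rightmost position that isn't already n and resets every position after it to w.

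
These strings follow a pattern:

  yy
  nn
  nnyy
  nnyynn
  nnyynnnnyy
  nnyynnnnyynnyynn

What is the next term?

nnyynnnnyynnyynnnnyynnnnyy

From term 3 onward, concatenate the last term with the second-to-last: nn·yy = nnyy, nnyy·nn = nnyynn, …
Continuing: nnyynnnnyynnyynn · nnyynnnnyy gives term 7.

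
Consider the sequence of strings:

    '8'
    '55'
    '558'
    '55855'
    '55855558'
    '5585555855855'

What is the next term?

558555585585555855558

This is a Fibonacci-style word recurrence s(k) = s(k−1)·s(k−2): e.g. 55·8 = 558.
So term 7 is 5585555855855·55855558.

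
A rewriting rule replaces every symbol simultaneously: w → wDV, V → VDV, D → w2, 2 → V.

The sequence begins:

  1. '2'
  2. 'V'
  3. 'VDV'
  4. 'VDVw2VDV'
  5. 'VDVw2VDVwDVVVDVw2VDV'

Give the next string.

VDVw2VDVwDVVVDVw2VDVwDVw2VDVVDVVDVw2VDVwDVVVDVw2VDV

φ(VDVw2VDVwDVVVDVw2VDV) expands symbol-by-symbol to VDV w2 VDV wDV V VDV w2 VDV wDV w2 VDV VDV VDV w2 VDV wDV V VDV w2 VDV; joining the 20 pieces gives the next term.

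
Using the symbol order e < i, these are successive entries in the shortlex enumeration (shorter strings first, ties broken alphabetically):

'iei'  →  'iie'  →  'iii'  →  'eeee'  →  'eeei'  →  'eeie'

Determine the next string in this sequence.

The successor of eeie increments the rightmost position that isn't already i and resets every position after it to e.

eeii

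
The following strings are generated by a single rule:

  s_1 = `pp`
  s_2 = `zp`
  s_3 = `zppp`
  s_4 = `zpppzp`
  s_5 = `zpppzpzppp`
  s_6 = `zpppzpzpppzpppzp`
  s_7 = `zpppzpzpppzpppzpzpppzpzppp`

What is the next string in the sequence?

This is a Fibonacci-style word recurrence s(k) = s(k−1)·s(k−2): e.g. zp·pp = zppp.
Continuing: zpppzpzpppzpppzpzpppzpzppp · zpppzpzpppzpppzp gives term 8.

zpppzpzpppzpppzpzpppzpzpppzpppzpzpppzpppzp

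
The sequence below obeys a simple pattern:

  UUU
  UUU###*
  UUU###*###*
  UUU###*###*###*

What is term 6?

Every step adds ###* to the end: s(k+1) = s(k)·###*.
From UUU###*###*###*, 2 further steps: UUU###*###*###* → UUU###*###*###*###* → (answer).

UUU###*###*###*###*###*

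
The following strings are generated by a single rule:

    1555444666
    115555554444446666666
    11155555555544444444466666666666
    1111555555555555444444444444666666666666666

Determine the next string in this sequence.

111115555555555555554444444444444446666666666666666666

Term n consists of n 1's, followed by 3n 5's, followed by 3n 4's, followed by 4n-1 6's (n = 1, 2, …).
Setting n = 5 gives 5, 15, 15, 19 characters in each block.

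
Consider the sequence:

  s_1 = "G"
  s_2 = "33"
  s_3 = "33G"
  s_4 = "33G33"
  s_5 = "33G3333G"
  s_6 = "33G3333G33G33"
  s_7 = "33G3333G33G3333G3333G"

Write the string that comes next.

From term 3 onward, concatenate the last term with the second-to-last: 33·G = 33G, 33G·33 = 33G33, …
Continuing: 33G3333G33G3333G3333G · 33G3333G33G33 gives term 8.

33G3333G33G3333G3333G33G3333G33G33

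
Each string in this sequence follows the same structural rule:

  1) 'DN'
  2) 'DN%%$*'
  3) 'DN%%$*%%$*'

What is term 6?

Each term is the previous one with %%$* appended.
From DN%%$*%%$*, 3 further steps: DN%%$*%%$* → DN%%$*%%$*%%$* → DN%%$*%%$*%%$*%%$* → (answer).

DN%%$*%%$*%%$*%%$*%%$*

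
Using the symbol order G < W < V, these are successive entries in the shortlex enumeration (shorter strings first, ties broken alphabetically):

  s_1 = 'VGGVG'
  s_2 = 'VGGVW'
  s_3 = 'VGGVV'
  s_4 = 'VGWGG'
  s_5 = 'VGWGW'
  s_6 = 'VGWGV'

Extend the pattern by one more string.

Find the rightmost character of VGWGV below V, bump it to the next letter, and reset everything to its right to G.

VGWWG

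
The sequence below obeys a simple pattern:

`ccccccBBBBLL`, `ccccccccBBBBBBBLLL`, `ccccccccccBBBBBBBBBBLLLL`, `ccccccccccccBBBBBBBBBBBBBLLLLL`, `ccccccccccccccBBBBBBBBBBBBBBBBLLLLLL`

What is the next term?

ccccccccccccccccBBBBBBBBBBBBBBBBBBBLLLLLLL

Each string has the form c^{2n+2} B^{3n-2} L^{n}, where the shown terms are n = 2, 3, 4, 5, 6.
At n = 7 the blocks have lengths 16, 19, 7.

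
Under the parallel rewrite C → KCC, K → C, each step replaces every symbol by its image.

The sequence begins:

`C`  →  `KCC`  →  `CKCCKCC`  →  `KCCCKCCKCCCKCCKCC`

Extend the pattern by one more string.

Applying the rule to each of the 17 symbols of KCCCKCCKCCCKCCKCC gives the pieces C KCC KCC KCC C KCC KCC C KCC KCC KCC C KCC KCC C KCC KCC, which concatenate to the answer.

CKCCKCCKCCCKCCKCCCKCCKCCKCCCKCCKCCCKCCKCC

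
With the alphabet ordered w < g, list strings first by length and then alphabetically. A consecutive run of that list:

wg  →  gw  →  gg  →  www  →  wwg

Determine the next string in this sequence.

Treat wwg as a base-2 numeral over the given alphabet and add one, carrying through any trailing g's.

wgw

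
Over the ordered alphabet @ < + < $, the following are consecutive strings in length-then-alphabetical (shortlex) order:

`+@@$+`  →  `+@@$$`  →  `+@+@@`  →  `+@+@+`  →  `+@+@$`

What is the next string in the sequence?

+@++@

Find the rightmost character of +@+@$ below $, bump it to the next letter, and reset everything to its right to @.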